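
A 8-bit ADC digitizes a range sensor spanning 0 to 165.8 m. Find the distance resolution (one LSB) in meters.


res = range / 2^n = 165.8/2^8 = 165.8/256 = 0.6477

0.6477 m


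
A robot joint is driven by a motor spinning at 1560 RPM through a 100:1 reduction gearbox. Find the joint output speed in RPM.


omega_joint = omega_motor / N = 1560 / 100 = 15.6000

15.6000 RPM


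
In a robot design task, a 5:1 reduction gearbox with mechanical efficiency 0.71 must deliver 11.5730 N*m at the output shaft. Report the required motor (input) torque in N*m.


tau_in = tau_out / (N * eta) = 11.5730 / (5 * 0.71) = 3.2600

3.2600 N*m


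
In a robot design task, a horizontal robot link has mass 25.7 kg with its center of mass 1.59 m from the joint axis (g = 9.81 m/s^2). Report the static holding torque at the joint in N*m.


tau = m*g*L = 25.7 * 9.81 * 1.59 = 400.8660

400.8660 N*m


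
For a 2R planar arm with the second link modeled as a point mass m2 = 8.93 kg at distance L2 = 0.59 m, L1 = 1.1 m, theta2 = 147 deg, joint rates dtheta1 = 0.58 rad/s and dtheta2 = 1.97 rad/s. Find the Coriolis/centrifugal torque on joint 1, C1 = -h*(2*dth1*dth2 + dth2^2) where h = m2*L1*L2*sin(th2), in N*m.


h = m2*L1*L2*sin(th2) = 8.93*1.1*0.59*sin(147 deg) = 3.156494
C1 = -h*(2*0.58*1.97 + 1.97^2) = -3.156494*6.1661 = -19.4633

-19.4633 N*m


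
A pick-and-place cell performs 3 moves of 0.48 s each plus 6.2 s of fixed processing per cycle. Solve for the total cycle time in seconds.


T = 3*0.48 + 6.2 = 7.6400

7.6400 s


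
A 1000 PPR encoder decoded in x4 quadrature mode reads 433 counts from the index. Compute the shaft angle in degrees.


angle = counts * 360 / (PPR*4) = 433 * 360 / 4000 = 38.9700

38.9700 degrees


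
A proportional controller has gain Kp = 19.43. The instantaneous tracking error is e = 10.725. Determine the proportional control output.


u_P = Kp * e = 19.43 * 10.725 = 208.3867

208.3867


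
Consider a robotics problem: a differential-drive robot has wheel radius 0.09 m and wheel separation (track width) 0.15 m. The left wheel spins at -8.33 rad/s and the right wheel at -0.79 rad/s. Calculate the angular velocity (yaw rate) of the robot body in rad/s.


omega = r*(wR - wL)/L = 0.09*(-0.79 - (-8.33))/0.15 = 4.5240

4.5240 rad/s


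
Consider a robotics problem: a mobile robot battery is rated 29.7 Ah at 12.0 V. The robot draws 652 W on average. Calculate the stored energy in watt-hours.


E = capacity * V = 29.7*12.0 = 356.4000

356.4000 Wh


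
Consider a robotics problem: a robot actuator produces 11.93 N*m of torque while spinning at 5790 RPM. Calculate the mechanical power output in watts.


omega = 5790 * 2*pi/60 = 606.327382 rad/s
P = tau * omega = 11.93 * 606.327382 = 7233.4857

7233.4857 W


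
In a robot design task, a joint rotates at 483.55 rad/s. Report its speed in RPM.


RPM = 483.55 * 60/(2*pi) = 4617.5624

4617.5624 RPM


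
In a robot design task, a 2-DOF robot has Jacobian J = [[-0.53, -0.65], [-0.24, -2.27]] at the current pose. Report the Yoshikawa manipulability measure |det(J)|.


det(J) = -0.53*-2.27 - (-0.65)*(-0.24) = 1.0471
|det(J)| = 1.0471

1.0471


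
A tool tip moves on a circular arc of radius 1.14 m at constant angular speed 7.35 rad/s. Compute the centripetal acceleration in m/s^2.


a_c = omega^2 * r = 7.35^2 * 1.14 = 61.5856

61.5856 m/s^2


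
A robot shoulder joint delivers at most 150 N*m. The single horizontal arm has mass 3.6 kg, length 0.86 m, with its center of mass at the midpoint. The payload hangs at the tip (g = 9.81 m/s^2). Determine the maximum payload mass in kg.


tau_arm = m_arm*g*(L/2) = 3.6*9.81*0.86/2 = 15.1859 N*m
tau_payload = tau_max - tau_arm = 150 - 15.1859 = 134.8141
m_payload = tau_payload / (g*L) = 134.8141 / (9.81*0.86) = 15.9797

15.9797 kg


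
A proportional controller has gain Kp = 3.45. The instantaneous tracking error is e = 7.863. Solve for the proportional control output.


u_P = Kp * e = 3.45 * 7.863 = 27.1274

27.1274


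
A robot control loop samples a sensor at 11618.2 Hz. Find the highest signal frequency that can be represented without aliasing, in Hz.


f_max = f_s/2 = 11618.2/2 = 5809.1000

5809.1000 Hz


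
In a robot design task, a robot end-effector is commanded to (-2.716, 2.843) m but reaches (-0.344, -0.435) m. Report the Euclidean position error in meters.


dx = -0.344 - (-2.716) = 2.3720, dy = -0.435 - (2.843) = -3.2780
err = sqrt(5.626384 + 10.745284) = 4.0462

4.0462 m


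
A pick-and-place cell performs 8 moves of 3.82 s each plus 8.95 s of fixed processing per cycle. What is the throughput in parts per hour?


T_cycle = 8*3.82 + 8.95 = 39.5100 s
rate = 3600/T = 91.1162

91.1162 parts/hour


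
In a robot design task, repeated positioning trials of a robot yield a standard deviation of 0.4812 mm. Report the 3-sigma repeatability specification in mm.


repeatability = 3*sigma = 3*0.4812 = 1.4436

1.4436 mm


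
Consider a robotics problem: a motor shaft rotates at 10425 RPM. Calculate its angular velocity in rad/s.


omega = 10425 * 2*pi/60 = 1091.7034

1091.7034 rad/s


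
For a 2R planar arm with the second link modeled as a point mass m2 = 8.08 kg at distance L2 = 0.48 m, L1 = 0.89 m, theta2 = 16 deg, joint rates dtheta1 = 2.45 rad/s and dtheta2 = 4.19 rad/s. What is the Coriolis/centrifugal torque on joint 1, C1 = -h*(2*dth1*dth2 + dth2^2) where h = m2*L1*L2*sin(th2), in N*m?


h = m2*L1*L2*sin(th2) = 8.08*0.89*0.48*sin(16 deg) = 0.951438
C1 = -h*(2*2.45*4.19 + 4.19^2) = -0.951438*38.0871 = -36.2375

-36.2375 N*m


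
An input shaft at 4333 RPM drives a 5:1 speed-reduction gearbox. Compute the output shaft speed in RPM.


omega_out = omega_in / N = 4333 / 5 = 866.6000

866.6000 RPM


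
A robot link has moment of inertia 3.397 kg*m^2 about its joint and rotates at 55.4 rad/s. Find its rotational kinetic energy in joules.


KE = (1/2)*I*omega^2 = 0.5*3.397*55.4^2 = 5212.9683

5212.9683 J


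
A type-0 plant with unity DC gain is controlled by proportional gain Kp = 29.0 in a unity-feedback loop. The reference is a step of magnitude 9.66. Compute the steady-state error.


e_ss = R/(1 + Kp) = 9.66/(1 + 29.0) = 9.66/30.0000 = 0.3220

0.3220


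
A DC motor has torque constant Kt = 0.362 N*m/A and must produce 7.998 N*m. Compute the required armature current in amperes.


I = tau / Kt = 7.998/0.362 = 22.0939

22.0939 A


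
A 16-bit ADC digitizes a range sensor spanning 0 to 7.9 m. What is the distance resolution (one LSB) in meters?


res = range / 2^n = 7.9/2^16 = 7.9/65536 = 1.2054e-04

1.2054e-04 m


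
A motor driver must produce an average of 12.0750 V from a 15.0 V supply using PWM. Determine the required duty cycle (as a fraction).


D = V_avg/V_supply = 12.0750/15.0 = 0.8050

0.8050


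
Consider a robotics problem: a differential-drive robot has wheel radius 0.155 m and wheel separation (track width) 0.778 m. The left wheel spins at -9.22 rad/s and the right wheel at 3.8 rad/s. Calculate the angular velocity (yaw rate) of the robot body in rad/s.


omega = r*(wR - wL)/L = 0.155*(3.8 - (-9.22))/0.778 = 2.5940

2.5940 rad/s


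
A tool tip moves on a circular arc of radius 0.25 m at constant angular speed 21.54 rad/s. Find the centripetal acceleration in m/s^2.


a_c = omega^2 * r = 21.54^2 * 0.25 = 115.9929

115.9929 m/s^2


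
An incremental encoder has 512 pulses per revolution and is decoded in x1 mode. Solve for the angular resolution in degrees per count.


resolution = 360 / (PPR * 1) = 360 / 512 = 0.7031

0.7031 degrees


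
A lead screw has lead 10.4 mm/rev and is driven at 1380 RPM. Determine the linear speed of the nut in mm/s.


v = lead * (RPM/60) = 10.4*1380/60 = 239.2000

239.2000 mm/s


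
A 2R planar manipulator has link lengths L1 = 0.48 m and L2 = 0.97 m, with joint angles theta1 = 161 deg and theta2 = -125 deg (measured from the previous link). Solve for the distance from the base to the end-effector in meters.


x = L1*cos(th1) + L2*cos(th1+th2) = 0.330898
y = L1*sin(th1) + L2*sin(th1+th2) = 0.726424
d = sqrt(x^2 + y^2) = sqrt(0.109493 + 0.527692) = 0.7982

0.7982 m


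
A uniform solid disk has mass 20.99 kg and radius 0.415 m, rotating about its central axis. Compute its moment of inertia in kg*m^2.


I = (1/2)*m*R^2 = 0.5*20.99*0.415^2 = 1.8075

1.8075 kg*m^2


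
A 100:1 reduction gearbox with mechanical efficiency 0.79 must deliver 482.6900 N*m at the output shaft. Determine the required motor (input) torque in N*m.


tau_in = tau_out / (N * eta) = 482.6900 / (100 * 0.79) = 6.1100

6.1100 N*m


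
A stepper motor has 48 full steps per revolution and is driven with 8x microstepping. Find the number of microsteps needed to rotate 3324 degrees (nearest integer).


step_size = 360/(48*8) = 360/384 = 0.937500 deg
n = 3324/(360/384) = 3324*384/360 = 3545.6000 -> 3546

3546 steps


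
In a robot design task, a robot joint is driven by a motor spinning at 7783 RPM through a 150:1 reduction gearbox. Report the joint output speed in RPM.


omega_joint = omega_motor / N = 7783 / 150 = 51.8867

51.8867 RPM


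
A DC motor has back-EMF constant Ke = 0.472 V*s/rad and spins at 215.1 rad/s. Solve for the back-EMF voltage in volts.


V_emf = Ke * omega = 0.472*215.1 = 101.5272

101.5272 V


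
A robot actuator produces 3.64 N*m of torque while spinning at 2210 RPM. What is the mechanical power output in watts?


omega = 2210 * 2*pi/60 = 231.430659 rad/s
P = tau * omega = 3.64 * 231.430659 = 842.4076

842.4076 W


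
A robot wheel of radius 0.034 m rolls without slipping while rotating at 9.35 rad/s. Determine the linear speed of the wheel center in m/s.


v = omega * r = 9.35 * 0.034 = 0.3179

0.3179 m/s


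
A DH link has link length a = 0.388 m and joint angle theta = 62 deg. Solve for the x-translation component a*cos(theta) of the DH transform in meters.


a*cos(theta) = 0.388*cos(62 deg) = 0.1822

0.1822 m


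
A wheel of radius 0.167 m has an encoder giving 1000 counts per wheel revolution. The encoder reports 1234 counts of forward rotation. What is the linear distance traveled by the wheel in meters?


revs = 1234/1000 = 1.234000
d = revs * 2*pi*r = 1.234000 * 2*pi*0.167 = 1.2948

1.2948 m


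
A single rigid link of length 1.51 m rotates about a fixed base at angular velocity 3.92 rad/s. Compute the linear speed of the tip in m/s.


v = L*omega = 1.51 * 3.92 = 5.9192

5.9192 m/s


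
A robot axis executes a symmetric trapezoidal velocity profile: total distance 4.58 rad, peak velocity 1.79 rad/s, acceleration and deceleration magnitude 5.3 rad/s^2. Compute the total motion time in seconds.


t_acc = v/a = 1.79/5.3 = 0.337736 s
d_acc = v^2/(2a) = 0.302274 rad (each ramp)
d_cruise = 4.58 - 2*0.302274 = 3.975452 rad
t_cruise = 3.975452/1.79 = 2.220923 s
t_total = 2*0.337736 + 2.220923 = 2.8964

2.8964 s


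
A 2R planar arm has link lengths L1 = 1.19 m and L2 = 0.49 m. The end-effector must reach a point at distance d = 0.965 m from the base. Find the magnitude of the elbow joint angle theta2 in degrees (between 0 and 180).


cos(th2) = (d^2 - L1^2 - L2^2)/(2*L1*L2) = (0.965^2 - 1.19^2 - 0.49^2)/(2*1.19*0.49) = -0.62165581
th2 = acos(-0.62165581) = 128.4372 deg

128.4372 degrees


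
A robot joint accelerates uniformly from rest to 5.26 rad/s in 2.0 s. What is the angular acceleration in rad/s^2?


alpha = delta_omega / t = 5.26 / 2.0 = 2.6300

2.6300 rad/s^2


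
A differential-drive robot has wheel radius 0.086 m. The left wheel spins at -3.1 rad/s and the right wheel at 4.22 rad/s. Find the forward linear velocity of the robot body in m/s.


v = r*(wR + wL)/2 = 0.086*(4.22 + -3.1)/2 = 0.0482

0.0482 m/s


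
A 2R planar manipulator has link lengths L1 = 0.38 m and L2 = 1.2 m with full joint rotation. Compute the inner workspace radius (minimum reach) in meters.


r_min = |L1 - L2| = |0.38 - 1.2| = 0.8200

0.8200 m


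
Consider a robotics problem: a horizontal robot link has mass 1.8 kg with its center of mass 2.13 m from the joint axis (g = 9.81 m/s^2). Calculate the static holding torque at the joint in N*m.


tau = m*g*L = 1.8 * 9.81 * 2.13 = 37.6115

37.6115 N*m


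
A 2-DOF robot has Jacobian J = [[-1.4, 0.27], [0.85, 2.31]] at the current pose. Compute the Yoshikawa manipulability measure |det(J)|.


det(J) = -1.4*2.31 - (0.27)*(0.85) = -3.4635
|det(J)| = 3.4635

3.4635


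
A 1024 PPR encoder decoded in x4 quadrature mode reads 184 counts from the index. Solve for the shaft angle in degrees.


angle = counts * 360 / (PPR*4) = 184 * 360 / 4096 = 16.1719

16.1719 degrees


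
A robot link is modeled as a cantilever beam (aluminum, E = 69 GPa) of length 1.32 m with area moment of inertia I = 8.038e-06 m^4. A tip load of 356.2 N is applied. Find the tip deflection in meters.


delta = F*L^3/(3*E*I) = 356.2*1.32^3/(3*6.900e+10*8.038e-06)
      = 819.2486016/1663866 = 4.9238e-04

4.9238e-04 m


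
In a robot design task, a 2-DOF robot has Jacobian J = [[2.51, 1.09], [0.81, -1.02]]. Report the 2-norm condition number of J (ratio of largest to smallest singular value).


JJ^T eigenvalues: trace(JJ^T) = 9.1847, det(JJ^T) = det(J)^2 = 11.85493761
s_max^2 = (9.1847 + sqrt(36.93896365))/2 = 7.63122165
s_min^2 = (9.1847 - sqrt(36.93896365))/2 = 1.55347835
kappa = s_max/s_min = sqrt(7.63122165/1.55347835) = 2.2164

2.2164


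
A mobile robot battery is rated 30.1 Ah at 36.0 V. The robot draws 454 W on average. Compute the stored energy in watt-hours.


E = capacity * V = 30.1*36.0 = 1083.6000

1083.6000 Wh


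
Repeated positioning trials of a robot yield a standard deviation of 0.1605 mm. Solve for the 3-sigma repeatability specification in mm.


repeatability = 3*sigma = 3*0.1605 = 0.4815

0.4815 mm


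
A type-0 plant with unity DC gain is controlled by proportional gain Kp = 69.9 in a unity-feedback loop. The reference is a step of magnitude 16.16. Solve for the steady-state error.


e_ss = R/(1 + Kp) = 16.16/(1 + 69.9) = 16.16/70.9000 = 0.2279

0.2279


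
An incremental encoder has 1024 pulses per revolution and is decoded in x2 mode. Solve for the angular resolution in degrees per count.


resolution = 360 / (PPR * 2) = 360 / 2048 = 0.1758

0.1758 degrees


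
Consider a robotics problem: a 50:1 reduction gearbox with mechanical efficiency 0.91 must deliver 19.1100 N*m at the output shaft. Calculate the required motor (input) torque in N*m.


tau_in = tau_out / (N * eta) = 19.1100 / (50 * 0.91) = 0.4200

0.4200 N*m


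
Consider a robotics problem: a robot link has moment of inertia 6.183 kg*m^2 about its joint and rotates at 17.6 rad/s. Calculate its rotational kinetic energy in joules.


KE = (1/2)*I*omega^2 = 0.5*6.183*17.6^2 = 957.6230

957.6230 J


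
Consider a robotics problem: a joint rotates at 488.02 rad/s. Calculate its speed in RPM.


RPM = 488.02 * 60/(2*pi) = 4660.2477

4660.2477 RPM


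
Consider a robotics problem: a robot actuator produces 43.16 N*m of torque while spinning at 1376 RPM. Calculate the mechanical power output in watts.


omega = 1376 * 2*pi/60 = 144.094383 rad/s
P = tau * omega = 43.16 * 144.094383 = 6219.1136

6219.1136 W


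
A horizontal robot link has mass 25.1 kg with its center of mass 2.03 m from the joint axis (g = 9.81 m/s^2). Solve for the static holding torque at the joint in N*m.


tau = m*g*L = 25.1 * 9.81 * 2.03 = 499.8489

499.8489 N*m


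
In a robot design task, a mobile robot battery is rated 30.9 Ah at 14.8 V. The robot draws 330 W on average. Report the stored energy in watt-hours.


E = capacity * V = 30.9*14.8 = 457.3200

457.3200 Wh


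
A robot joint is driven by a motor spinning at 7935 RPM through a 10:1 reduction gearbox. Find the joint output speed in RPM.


omega_joint = omega_motor / N = 7935 / 10 = 793.5000

793.5000 RPM


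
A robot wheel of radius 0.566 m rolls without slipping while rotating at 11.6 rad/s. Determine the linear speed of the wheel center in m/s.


v = omega * r = 11.6 * 0.566 = 6.5656

6.5656 m/s


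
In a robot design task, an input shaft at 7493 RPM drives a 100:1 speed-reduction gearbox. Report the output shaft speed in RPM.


omega_out = omega_in / N = 7493 / 100 = 74.9300

74.9300 RPM


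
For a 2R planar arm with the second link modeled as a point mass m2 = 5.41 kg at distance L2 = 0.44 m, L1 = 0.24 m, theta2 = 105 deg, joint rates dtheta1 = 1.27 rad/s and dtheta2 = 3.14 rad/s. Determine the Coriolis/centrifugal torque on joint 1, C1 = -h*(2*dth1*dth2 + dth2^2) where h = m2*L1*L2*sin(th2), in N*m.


h = m2*L1*L2*sin(th2) = 5.41*0.24*0.44*sin(105 deg) = 0.551830
C1 = -h*(2*1.27*3.14 + 3.14^2) = -0.551830*17.8352 = -9.8420

-9.8420 N*m


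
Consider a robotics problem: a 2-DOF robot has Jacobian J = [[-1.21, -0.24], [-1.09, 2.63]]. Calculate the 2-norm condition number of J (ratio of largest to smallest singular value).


JJ^T eigenvalues: trace(JJ^T) = 9.6267, det(JJ^T) = det(J)^2 = 11.86044721
s_max^2 = (9.6267 + sqrt(45.23156405))/2 = 8.17607078
s_min^2 = (9.6267 - sqrt(45.23156405))/2 = 1.45062922
kappa = s_max/s_min = sqrt(8.17607078/1.45062922) = 2.3741

2.3741


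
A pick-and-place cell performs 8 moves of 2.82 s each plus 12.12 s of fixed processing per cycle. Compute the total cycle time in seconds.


T = 8*2.82 + 12.12 = 34.6800

34.6800 s


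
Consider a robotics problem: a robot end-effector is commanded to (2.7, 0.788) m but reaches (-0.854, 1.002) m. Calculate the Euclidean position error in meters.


dx = -0.854 - (2.7) = -3.5540, dy = 1.002 - (0.788) = 0.2140
err = sqrt(12.630916 + 0.045796) = 3.5604

3.5604 m


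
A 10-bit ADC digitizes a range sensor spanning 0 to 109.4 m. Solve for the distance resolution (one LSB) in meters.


res = range / 2^n = 109.4/2^10 = 109.4/1024 = 0.1068

0.1068 m


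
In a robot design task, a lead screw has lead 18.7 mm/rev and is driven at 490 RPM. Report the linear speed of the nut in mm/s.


v = lead * (RPM/60) = 18.7*490/60 = 152.7167

152.7167 mm/s


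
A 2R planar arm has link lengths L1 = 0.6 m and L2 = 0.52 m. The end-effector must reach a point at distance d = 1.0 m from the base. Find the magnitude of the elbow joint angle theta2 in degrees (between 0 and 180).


cos(th2) = (d^2 - L1^2 - L2^2)/(2*L1*L2) = (1.0^2 - 0.6^2 - 0.52^2)/(2*0.6*0.52) = 0.59230769
th2 = acos(0.59230769) = 53.6791 deg

53.6791 degrees


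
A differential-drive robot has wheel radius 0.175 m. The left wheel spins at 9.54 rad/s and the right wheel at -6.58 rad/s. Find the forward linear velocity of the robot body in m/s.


v = r*(wR + wL)/2 = 0.175*(-6.58 + 9.54)/2 = 0.2590

0.2590 m/s


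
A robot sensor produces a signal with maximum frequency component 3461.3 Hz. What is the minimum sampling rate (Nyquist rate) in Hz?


f_s,min = 2*f_max = 2*3461.3 = 6922.6000

6922.6000 Hz


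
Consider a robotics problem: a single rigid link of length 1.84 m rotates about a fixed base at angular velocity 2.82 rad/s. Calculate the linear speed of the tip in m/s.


v = L*omega = 1.84 * 2.82 = 5.1888

5.1888 m/s


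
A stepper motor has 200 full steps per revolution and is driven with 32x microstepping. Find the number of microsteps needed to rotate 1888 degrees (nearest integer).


step_size = 360/(200*32) = 360/6400 = 0.056250 deg
n = 1888/(360/6400) = 1888*6400/360 = 33564.4444 -> 33564

33564 steps


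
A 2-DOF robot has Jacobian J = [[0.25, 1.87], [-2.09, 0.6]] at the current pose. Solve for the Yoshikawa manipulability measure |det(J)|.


det(J) = 0.25*0.6 - (1.87)*(-2.09) = 4.0583
|det(J)| = 4.0583

4.0583


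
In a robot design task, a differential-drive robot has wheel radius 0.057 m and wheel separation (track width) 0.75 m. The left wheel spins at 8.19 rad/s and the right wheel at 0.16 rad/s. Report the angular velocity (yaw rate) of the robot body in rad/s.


omega = r*(wR - wL)/L = 0.057*(0.16 - (8.19))/0.75 = -0.6103

-0.6103 rad/s


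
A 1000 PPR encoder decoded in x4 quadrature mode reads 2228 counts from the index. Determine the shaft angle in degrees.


angle = counts * 360 / (PPR*4) = 2228 * 360 / 4000 = 200.5200

200.5200 degrees


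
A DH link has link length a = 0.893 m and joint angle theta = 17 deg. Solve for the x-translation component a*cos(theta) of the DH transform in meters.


a*cos(theta) = 0.893*cos(17 deg) = 0.8540

0.8540 m


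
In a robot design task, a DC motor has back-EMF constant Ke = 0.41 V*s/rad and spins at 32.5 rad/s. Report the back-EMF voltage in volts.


V_emf = Ke * omega = 0.41*32.5 = 13.3250

13.3250 V


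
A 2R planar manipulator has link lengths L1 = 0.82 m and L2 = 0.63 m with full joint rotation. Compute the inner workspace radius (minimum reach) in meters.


r_min = |L1 - L2| = |0.82 - 0.63| = 0.1900

0.1900 m


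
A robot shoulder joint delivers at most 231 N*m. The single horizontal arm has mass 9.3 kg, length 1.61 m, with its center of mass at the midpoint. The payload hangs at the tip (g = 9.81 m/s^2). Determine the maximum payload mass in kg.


tau_arm = m_arm*g*(L/2) = 9.3*9.81*1.61/2 = 73.4426 N*m
tau_payload = tau_max - tau_arm = 231 - 73.4426 = 157.5574
m_payload = tau_payload / (g*L) = 157.5574 / (9.81*1.61) = 9.9757

9.9757 kg


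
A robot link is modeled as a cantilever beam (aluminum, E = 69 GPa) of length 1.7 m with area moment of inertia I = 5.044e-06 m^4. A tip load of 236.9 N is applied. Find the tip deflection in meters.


delta = F*L^3/(3*E*I) = 236.9*1.7^3/(3*6.900e+10*5.044e-06)
      = 1163.8897/1044108 = 0.0011

0.0011 m


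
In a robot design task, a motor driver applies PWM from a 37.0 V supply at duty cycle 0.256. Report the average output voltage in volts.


V_avg = V_supply * D = 37.0*0.256 = 9.4720

9.4720 V


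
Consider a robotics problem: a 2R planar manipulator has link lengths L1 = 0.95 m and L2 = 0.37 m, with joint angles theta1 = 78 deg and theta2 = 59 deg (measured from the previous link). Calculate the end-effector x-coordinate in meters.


x = L1*cos(th1) + L2*cos(th1+th2) = 0.95*cos(78 deg) + 0.37*cos(137 deg) = -0.0731

-0.0731 m


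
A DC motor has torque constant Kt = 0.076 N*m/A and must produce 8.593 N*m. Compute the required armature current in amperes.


I = tau / Kt = 8.593/0.076 = 113.0658

113.0658 A


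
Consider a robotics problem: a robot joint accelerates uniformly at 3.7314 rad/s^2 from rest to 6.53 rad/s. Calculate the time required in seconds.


t = delta_omega / alpha = 6.53 / 3.7314 = 1.7500

1.7500 s


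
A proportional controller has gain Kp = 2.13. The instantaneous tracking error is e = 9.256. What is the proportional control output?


u_P = Kp * e = 2.13 * 9.256 = 19.7153

19.7153


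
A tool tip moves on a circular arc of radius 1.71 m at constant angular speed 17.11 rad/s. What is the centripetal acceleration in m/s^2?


a_c = omega^2 * r = 17.11^2 * 1.71 = 500.6061

500.6061 m/s^2


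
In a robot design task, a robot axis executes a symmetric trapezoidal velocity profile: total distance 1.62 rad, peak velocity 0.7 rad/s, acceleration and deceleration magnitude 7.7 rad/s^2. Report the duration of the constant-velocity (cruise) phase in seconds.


t_acc = v/a = 0.090909 s, d_acc = v^2/(2a) = 0.031818 rad each
d_cruise = 1.62 - 2*0.031818 = 1.556364 rad
t_cruise = d_cruise/v = 1.556364/0.7 = 2.2234

2.2234 s


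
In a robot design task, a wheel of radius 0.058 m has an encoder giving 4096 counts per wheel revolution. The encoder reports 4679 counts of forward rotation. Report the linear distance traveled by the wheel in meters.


revs = 4679/4096 = 1.142334
d = revs * 2*pi*r = 1.142334 * 2*pi*0.058 = 0.4163

0.4163 m


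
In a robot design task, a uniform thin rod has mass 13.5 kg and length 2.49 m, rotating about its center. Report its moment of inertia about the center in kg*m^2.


I = (1/12)*m*L^2 = (1/12)*13.5*2.49^2 = 6.9751

6.9751 kg*m^2


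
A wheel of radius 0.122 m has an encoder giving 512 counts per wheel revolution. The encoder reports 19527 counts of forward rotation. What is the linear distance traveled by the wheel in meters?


revs = 19527/512 = 38.138672
d = revs * 2*pi*r = 38.138672 * 2*pi*0.122 = 29.2351

29.2351 m


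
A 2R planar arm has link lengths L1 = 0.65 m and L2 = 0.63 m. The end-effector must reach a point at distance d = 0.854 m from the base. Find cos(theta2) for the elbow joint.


cos(th2) = (d^2 - L1^2 - L2^2)/(2*L1*L2) = (0.854^2 - 0.65^2 - 0.63^2)/(2*0.65*0.63) = -0.1100

-0.1100


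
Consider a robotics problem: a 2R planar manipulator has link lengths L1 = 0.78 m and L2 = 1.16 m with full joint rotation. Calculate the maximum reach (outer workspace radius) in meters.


r_max = L1 + L2 = 0.78 + 1.16 = 1.9400

1.9400 m


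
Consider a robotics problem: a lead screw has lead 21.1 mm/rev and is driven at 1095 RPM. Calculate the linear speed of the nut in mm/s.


v = lead * (RPM/60) = 21.1*1095/60 = 385.0750

385.0750 mm/s


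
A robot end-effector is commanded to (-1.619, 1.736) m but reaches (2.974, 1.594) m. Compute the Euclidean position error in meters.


dx = 2.974 - (-1.619) = 4.5930, dy = 1.594 - (1.736) = -0.1420
err = sqrt(21.095649 + 0.020164) = 4.5952

4.5952 m


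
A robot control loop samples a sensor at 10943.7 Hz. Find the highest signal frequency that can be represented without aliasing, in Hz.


f_max = f_s/2 = 10943.7/2 = 5471.8500

5471.8500 Hz


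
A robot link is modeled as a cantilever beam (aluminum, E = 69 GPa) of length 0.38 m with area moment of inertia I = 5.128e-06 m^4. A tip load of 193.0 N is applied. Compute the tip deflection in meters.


delta = F*L^3/(3*E*I) = 193.0*0.38^3/(3*6.900e+10*5.128e-06)
      = 10.590296/1061496 = 9.9768e-06

9.9768e-06 m


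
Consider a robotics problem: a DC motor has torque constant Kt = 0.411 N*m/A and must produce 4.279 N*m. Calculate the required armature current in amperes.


I = tau / Kt = 4.279/0.411 = 10.4112

10.4112 A


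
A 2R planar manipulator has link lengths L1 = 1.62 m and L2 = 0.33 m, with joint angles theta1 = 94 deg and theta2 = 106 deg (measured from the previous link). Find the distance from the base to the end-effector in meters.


x = L1*cos(th1) + L2*cos(th1+th2) = -0.423104
y = L1*sin(th1) + L2*sin(th1+th2) = 1.503187
d = sqrt(x^2 + y^2) = sqrt(0.179017 + 2.259571) = 1.5616

1.5616 m


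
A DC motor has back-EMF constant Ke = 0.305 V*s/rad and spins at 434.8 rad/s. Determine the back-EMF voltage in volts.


V_emf = Ke * omega = 0.305*434.8 = 132.6140

132.6140 V


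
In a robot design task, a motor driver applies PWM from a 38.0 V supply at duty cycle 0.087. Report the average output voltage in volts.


V_avg = V_supply * D = 38.0*0.087 = 3.3060

3.3060 V


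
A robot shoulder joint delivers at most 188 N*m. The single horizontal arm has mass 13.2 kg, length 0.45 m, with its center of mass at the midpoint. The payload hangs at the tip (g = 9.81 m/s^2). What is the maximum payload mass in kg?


tau_arm = m_arm*g*(L/2) = 13.2*9.81*0.45/2 = 29.1357 N*m
tau_payload = tau_max - tau_arm = 188 - 29.1357 = 158.8643
m_payload = tau_payload / (g*L) = 158.8643 / (9.81*0.45) = 35.9869

35.9869 kg


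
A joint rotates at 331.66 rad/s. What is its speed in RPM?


RPM = 331.66 * 60/(2*pi) = 3167.1197

3167.1197 RPM


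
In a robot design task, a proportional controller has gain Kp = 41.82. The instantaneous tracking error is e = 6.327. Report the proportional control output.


u_P = Kp * e = 41.82 * 6.327 = 264.5951

264.5951


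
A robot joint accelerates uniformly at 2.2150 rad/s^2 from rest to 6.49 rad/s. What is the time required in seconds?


t = delta_omega / alpha = 6.49 / 2.2150 = 2.9300

2.9300 s


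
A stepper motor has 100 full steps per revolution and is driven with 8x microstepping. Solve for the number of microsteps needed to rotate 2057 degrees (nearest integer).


step_size = 360/(100*8) = 360/800 = 0.450000 deg
n = 2057/(360/800) = 2057*800/360 = 4571.1111 -> 4571

4571 steps


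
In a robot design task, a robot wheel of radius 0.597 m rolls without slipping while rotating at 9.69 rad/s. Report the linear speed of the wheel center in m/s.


v = omega * r = 9.69 * 0.597 = 5.7849

5.7849 m/s


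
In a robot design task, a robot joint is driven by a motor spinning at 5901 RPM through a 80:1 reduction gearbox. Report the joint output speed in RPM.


omega_joint = omega_motor / N = 5901 / 80 = 73.7625

73.7625 RPM


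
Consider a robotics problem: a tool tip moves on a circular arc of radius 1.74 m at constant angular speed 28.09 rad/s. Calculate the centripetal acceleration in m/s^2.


a_c = omega^2 * r = 28.09^2 * 1.74 = 1372.9437

1372.9437 m/s^2


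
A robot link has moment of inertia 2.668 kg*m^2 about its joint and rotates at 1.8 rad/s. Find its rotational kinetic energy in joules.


KE = (1/2)*I*omega^2 = 0.5*2.668*1.8^2 = 4.3222

4.3222 J


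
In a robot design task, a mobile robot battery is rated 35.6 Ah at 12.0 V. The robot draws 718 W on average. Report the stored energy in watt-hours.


E = capacity * V = 35.6*12.0 = 427.2000

427.2000 Wh


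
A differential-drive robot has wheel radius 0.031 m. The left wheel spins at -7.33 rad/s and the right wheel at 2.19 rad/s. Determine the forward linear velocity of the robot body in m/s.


v = r*(wR + wL)/2 = 0.031*(2.19 + -7.33)/2 = -0.0797

-0.0797 m/s


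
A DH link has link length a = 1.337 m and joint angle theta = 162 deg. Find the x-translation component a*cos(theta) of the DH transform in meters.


a*cos(theta) = 1.337*cos(162 deg) = -1.2716

-1.2716 m


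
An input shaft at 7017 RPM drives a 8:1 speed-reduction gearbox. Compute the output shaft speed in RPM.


omega_out = omega_in / N = 7017 / 8 = 877.1250

877.1250 RPM


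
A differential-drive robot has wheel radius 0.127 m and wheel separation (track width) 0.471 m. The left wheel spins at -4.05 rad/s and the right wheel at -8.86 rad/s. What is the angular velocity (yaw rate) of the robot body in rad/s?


omega = r*(wR - wL)/L = 0.127*(-8.86 - (-4.05))/0.471 = -1.2970

-1.2970 rad/s


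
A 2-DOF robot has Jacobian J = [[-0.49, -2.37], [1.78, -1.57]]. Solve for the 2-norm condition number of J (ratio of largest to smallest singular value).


JJ^T eigenvalues: trace(JJ^T) = 11.4903, det(JJ^T) = det(J)^2 = 24.87914641
s_max^2 = (11.4903 + sqrt(32.51040845))/2 = 8.59604497
s_min^2 = (11.4903 - sqrt(32.51040845))/2 = 2.89425503
kappa = s_max/s_min = sqrt(8.59604497/2.89425503) = 1.7234

1.7234


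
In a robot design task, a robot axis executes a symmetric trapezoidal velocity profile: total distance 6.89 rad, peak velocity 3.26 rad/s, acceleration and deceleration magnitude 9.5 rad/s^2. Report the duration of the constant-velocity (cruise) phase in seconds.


t_acc = v/a = 0.343158 s, d_acc = v^2/(2a) = 0.559347 rad each
d_cruise = 6.89 - 2*0.559347 = 5.771306 rad
t_cruise = d_cruise/v = 5.771306/3.26 = 1.7703

1.7703 s


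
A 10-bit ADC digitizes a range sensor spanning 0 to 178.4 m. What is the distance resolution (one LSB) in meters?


res = range / 2^n = 178.4/2^10 = 178.4/1024 = 0.1742

0.1742 m


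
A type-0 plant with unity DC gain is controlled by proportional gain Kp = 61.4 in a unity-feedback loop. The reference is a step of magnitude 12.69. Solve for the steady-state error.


e_ss = R/(1 + Kp) = 12.69/(1 + 61.4) = 12.69/62.4000 = 0.2034

0.2034


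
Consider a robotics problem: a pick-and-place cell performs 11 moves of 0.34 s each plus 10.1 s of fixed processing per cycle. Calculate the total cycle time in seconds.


T = 11*0.34 + 10.1 = 13.8400

13.8400 s


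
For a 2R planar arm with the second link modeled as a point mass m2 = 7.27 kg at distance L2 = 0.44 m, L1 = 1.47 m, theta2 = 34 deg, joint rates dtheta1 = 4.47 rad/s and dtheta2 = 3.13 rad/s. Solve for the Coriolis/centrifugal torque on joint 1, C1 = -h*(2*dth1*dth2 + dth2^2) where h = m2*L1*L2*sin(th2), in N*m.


h = m2*L1*L2*sin(th2) = 7.27*1.47*0.44*sin(34 deg) = 2.629457
C1 = -h*(2*4.47*3.13 + 3.13^2) = -2.629457*37.7791 = -99.3385

-99.3385 N*m


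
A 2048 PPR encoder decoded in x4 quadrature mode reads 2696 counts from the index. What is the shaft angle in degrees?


angle = counts * 360 / (PPR*4) = 2696 * 360 / 8192 = 118.4766

118.4766 degrees


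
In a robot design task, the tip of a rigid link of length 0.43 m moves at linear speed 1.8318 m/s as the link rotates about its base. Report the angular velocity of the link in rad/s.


omega = v / L = 1.8318 / 0.43 = 4.2600

4.2600 rad/s


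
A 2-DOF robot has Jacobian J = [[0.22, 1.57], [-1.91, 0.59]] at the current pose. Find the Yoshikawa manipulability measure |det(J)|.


det(J) = 0.22*0.59 - (1.57)*(-1.91) = 3.1285
|det(J)| = 3.1285

3.1285


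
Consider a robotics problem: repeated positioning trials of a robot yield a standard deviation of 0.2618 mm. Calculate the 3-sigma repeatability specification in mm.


repeatability = 3*sigma = 3*0.2618 = 0.7854

0.7854 mm


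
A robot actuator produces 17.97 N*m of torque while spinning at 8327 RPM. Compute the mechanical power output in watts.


omega = 8327 * 2*pi/60 = 872.001401 rad/s
P = tau * omega = 17.97 * 872.001401 = 15669.8652

15669.8652 W


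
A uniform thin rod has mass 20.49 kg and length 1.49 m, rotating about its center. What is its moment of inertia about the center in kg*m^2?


I = (1/12)*m*L^2 = (1/12)*20.49*1.49^2 = 3.7908

3.7908 kg*m^2


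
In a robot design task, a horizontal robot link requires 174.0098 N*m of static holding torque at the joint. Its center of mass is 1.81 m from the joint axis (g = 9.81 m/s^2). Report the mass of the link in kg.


m = tau / (g*L) = 174.0098 / (9.81 * 1.81) = 9.8000

9.8000 kg


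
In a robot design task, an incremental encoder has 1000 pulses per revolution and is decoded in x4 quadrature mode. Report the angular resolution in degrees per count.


resolution = 360 / (PPR * 4) = 360 / 4000 = 0.0900

0.0900 degrees


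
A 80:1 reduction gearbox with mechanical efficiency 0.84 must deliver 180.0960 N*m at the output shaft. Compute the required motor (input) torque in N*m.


tau_in = tau_out / (N * eta) = 180.0960 / (80 * 0.84) = 2.6800

2.6800 N*m


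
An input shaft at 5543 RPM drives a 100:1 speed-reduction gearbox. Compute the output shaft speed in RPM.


omega_out = omega_in / N = 5543 / 100 = 55.4300

55.4300 RPM


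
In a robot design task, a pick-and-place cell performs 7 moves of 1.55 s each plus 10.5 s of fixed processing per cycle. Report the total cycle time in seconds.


T = 7*1.55 + 10.5 = 21.3500

21.3500 s


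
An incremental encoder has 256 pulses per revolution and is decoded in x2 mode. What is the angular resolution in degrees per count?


resolution = 360 / (PPR * 2) = 360 / 512 = 0.7031

0.7031 degrees


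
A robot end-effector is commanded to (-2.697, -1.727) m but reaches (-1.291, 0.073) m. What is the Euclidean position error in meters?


dx = -1.291 - (-2.697) = 1.4060, dy = 0.073 - (-1.727) = 1.8000
err = sqrt(1.976836 + 3.240000) = 2.2840

2.2840 m


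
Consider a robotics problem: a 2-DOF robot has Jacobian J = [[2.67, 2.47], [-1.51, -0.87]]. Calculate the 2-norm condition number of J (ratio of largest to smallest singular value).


JJ^T eigenvalues: trace(JJ^T) = 16.2668, det(JJ^T) = det(J)^2 = 1.97908624
s_max^2 = (16.2668 + sqrt(256.69243728))/2 = 16.14421203
s_min^2 = (16.2668 - sqrt(256.69243728))/2 = 0.12258797
kappa = s_max/s_min = sqrt(16.14421203/0.12258797) = 11.4758

11.4758


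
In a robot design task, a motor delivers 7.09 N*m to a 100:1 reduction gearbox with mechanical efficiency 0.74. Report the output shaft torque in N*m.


tau_out = tau_in * N * eta = 7.09 * 100 * 0.74 = 524.6600

524.6600 N*m


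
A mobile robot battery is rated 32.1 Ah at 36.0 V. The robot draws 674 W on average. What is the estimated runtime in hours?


E = 32.1*36.0 = 1155.6000 Wh
t = E/P = 1155.6000/674 = 1.7145

1.7145 hours


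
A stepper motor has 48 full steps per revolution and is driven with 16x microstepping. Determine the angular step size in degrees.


step = 360/(48*16) = 360/768 = 0.4688

0.4688 degrees


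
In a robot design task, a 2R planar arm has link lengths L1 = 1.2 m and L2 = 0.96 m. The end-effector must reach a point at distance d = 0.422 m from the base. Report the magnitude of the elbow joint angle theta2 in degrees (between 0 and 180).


cos(th2) = (d^2 - L1^2 - L2^2)/(2*L1*L2) = (0.422^2 - 1.2^2 - 0.96^2)/(2*1.2*0.96) = -0.94770660
th2 = acos(-0.94770660) = 161.3889 deg

161.3889 degrees


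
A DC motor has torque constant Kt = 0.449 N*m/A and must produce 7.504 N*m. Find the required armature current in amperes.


I = tau / Kt = 7.504/0.449 = 16.7127

16.7127 A


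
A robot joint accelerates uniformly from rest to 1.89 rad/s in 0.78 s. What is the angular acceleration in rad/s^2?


alpha = delta_omega / t = 1.89 / 0.78 = 2.4231

2.4231 rad/s^2


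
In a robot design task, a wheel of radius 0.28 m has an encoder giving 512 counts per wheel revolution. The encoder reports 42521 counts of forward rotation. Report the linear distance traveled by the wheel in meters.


revs = 42521/512 = 83.048828
d = revs * 2*pi*r = 83.048828 * 2*pi*0.28 = 146.1071

146.1071 m


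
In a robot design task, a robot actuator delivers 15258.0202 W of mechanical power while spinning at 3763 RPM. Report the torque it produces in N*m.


omega = 3763 * 2*pi/60 = 394.060439 rad/s
tau = P / omega = 15258.0202 / 394.060439 = 38.7200

38.7200 N*m


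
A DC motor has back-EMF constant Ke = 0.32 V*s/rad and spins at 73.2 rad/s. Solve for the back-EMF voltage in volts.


V_emf = Ke * omega = 0.32*73.2 = 23.4240

23.4240 V


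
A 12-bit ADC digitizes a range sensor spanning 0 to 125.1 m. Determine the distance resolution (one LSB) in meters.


res = range / 2^n = 125.1/2^12 = 125.1/4096 = 0.0305

0.0305 m


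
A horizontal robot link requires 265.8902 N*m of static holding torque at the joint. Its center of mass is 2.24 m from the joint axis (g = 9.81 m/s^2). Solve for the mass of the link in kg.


m = tau / (g*L) = 265.8902 / (9.81 * 2.24) = 12.1000

12.1000 kg


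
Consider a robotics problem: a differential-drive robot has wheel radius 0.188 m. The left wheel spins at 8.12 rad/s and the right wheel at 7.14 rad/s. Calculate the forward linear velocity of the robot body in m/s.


v = r*(wR + wL)/2 = 0.188*(7.14 + 8.12)/2 = 1.4344

1.4344 m/s


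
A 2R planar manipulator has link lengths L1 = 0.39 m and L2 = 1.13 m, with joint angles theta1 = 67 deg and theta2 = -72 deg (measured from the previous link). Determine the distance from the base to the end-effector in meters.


x = L1*cos(th1) + L2*cos(th1+th2) = 1.278085
y = L1*sin(th1) + L2*sin(th1+th2) = 0.260511
d = sqrt(x^2 + y^2) = sqrt(1.633501 + 0.067866) = 1.3044

1.3044 m


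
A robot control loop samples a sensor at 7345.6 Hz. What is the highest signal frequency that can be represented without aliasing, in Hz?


f_max = f_s/2 = 7345.6/2 = 3672.8000

3672.8000 Hz


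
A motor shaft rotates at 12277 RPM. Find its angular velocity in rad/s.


omega = 12277 * 2*pi/60 = 1285.6444

1285.6444 rad/s


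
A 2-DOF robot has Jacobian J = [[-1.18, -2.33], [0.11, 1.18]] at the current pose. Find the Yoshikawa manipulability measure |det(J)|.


det(J) = -1.18*1.18 - (-2.33)*(0.11) = -1.1361
|det(J)| = 1.1361

1.1361


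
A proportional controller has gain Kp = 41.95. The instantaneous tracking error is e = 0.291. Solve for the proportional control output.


u_P = Kp * e = 41.95 * 0.291 = 12.2074

12.2074
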